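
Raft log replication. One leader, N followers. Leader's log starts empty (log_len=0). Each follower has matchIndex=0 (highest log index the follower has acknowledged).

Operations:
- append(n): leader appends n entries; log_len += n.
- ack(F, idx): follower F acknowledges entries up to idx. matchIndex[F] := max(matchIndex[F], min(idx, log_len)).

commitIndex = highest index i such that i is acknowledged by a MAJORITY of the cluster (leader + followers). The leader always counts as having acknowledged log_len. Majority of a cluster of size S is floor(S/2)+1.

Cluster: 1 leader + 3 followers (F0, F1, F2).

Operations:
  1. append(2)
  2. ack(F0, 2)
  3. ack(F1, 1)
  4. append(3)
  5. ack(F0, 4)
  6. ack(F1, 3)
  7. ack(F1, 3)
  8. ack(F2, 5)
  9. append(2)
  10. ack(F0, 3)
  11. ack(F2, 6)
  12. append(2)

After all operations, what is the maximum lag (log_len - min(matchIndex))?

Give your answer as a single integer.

Answer: 6

Derivation:
Op 1: append 2 -> log_len=2
Op 2: F0 acks idx 2 -> match: F0=2 F1=0 F2=0; commitIndex=0
Op 3: F1 acks idx 1 -> match: F0=2 F1=1 F2=0; commitIndex=1
Op 4: append 3 -> log_len=5
Op 5: F0 acks idx 4 -> match: F0=4 F1=1 F2=0; commitIndex=1
Op 6: F1 acks idx 3 -> match: F0=4 F1=3 F2=0; commitIndex=3
Op 7: F1 acks idx 3 -> match: F0=4 F1=3 F2=0; commitIndex=3
Op 8: F2 acks idx 5 -> match: F0=4 F1=3 F2=5; commitIndex=4
Op 9: append 2 -> log_len=7
Op 10: F0 acks idx 3 -> match: F0=4 F1=3 F2=5; commitIndex=4
Op 11: F2 acks idx 6 -> match: F0=4 F1=3 F2=6; commitIndex=4
Op 12: append 2 -> log_len=9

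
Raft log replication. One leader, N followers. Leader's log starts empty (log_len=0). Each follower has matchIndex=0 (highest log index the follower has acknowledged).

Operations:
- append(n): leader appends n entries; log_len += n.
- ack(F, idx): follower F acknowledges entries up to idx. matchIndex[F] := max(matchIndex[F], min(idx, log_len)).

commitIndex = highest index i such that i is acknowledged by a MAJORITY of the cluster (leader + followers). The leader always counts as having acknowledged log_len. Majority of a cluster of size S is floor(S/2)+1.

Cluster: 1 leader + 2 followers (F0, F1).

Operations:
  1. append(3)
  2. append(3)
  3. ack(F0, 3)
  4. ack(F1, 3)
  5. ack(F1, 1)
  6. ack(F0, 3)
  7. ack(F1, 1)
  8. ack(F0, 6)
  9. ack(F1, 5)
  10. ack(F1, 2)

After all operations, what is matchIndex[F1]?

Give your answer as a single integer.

Op 1: append 3 -> log_len=3
Op 2: append 3 -> log_len=6
Op 3: F0 acks idx 3 -> match: F0=3 F1=0; commitIndex=3
Op 4: F1 acks idx 3 -> match: F0=3 F1=3; commitIndex=3
Op 5: F1 acks idx 1 -> match: F0=3 F1=3; commitIndex=3
Op 6: F0 acks idx 3 -> match: F0=3 F1=3; commitIndex=3
Op 7: F1 acks idx 1 -> match: F0=3 F1=3; commitIndex=3
Op 8: F0 acks idx 6 -> match: F0=6 F1=3; commitIndex=6
Op 9: F1 acks idx 5 -> match: F0=6 F1=5; commitIndex=6
Op 10: F1 acks idx 2 -> match: F0=6 F1=5; commitIndex=6

Answer: 5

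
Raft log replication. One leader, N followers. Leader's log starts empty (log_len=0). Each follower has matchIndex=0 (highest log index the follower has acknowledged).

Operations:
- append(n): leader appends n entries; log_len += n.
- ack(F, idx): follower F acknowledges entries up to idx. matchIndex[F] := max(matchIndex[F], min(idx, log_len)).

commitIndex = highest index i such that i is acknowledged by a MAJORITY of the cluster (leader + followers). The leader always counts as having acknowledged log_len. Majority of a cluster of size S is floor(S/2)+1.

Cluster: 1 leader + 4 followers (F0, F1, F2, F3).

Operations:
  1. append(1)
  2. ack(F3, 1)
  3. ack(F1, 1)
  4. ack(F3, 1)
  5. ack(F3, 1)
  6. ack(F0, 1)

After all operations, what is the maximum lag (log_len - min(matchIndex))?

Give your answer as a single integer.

Op 1: append 1 -> log_len=1
Op 2: F3 acks idx 1 -> match: F0=0 F1=0 F2=0 F3=1; commitIndex=0
Op 3: F1 acks idx 1 -> match: F0=0 F1=1 F2=0 F3=1; commitIndex=1
Op 4: F3 acks idx 1 -> match: F0=0 F1=1 F2=0 F3=1; commitIndex=1
Op 5: F3 acks idx 1 -> match: F0=0 F1=1 F2=0 F3=1; commitIndex=1
Op 6: F0 acks idx 1 -> match: F0=1 F1=1 F2=0 F3=1; commitIndex=1

Answer: 1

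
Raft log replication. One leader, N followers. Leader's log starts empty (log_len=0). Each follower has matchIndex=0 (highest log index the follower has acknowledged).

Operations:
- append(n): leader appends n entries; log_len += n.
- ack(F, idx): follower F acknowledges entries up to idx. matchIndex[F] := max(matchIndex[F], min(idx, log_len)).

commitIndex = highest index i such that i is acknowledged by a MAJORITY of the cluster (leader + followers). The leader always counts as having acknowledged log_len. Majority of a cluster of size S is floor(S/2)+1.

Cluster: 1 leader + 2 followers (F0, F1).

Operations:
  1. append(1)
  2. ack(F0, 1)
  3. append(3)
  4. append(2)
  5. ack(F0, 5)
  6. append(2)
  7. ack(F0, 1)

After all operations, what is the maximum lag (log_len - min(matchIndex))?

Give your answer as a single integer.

Answer: 8

Derivation:
Op 1: append 1 -> log_len=1
Op 2: F0 acks idx 1 -> match: F0=1 F1=0; commitIndex=1
Op 3: append 3 -> log_len=4
Op 4: append 2 -> log_len=6
Op 5: F0 acks idx 5 -> match: F0=5 F1=0; commitIndex=5
Op 6: append 2 -> log_len=8
Op 7: F0 acks idx 1 -> match: F0=5 F1=0; commitIndex=5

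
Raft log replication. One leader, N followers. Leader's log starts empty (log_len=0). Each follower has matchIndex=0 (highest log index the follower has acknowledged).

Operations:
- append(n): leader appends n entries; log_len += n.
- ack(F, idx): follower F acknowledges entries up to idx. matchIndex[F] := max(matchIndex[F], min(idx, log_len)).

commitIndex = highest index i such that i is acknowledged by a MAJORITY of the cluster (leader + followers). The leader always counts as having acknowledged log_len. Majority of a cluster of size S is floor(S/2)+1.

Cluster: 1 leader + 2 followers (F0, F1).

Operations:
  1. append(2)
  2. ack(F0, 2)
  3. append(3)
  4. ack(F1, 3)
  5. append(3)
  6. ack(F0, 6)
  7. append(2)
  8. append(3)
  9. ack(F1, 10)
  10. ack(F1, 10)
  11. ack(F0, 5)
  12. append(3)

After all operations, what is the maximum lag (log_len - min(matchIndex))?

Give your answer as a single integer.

Op 1: append 2 -> log_len=2
Op 2: F0 acks idx 2 -> match: F0=2 F1=0; commitIndex=2
Op 3: append 3 -> log_len=5
Op 4: F1 acks idx 3 -> match: F0=2 F1=3; commitIndex=3
Op 5: append 3 -> log_len=8
Op 6: F0 acks idx 6 -> match: F0=6 F1=3; commitIndex=6
Op 7: append 2 -> log_len=10
Op 8: append 3 -> log_len=13
Op 9: F1 acks idx 10 -> match: F0=6 F1=10; commitIndex=10
Op 10: F1 acks idx 10 -> match: F0=6 F1=10; commitIndex=10
Op 11: F0 acks idx 5 -> match: F0=6 F1=10; commitIndex=10
Op 12: append 3 -> log_len=16

Answer: 10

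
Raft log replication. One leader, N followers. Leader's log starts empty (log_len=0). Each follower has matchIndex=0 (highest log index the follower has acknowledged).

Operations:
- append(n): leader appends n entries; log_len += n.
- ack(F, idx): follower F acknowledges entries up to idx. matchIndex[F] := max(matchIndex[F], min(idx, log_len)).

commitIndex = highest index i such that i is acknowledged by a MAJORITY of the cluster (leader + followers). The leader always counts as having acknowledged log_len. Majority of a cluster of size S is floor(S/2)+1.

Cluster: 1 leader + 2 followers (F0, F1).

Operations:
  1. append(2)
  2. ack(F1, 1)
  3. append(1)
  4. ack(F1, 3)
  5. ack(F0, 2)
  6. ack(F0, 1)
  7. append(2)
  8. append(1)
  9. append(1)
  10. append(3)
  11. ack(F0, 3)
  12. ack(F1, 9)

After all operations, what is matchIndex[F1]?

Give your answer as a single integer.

Answer: 9

Derivation:
Op 1: append 2 -> log_len=2
Op 2: F1 acks idx 1 -> match: F0=0 F1=1; commitIndex=1
Op 3: append 1 -> log_len=3
Op 4: F1 acks idx 3 -> match: F0=0 F1=3; commitIndex=3
Op 5: F0 acks idx 2 -> match: F0=2 F1=3; commitIndex=3
Op 6: F0 acks idx 1 -> match: F0=2 F1=3; commitIndex=3
Op 7: append 2 -> log_len=5
Op 8: append 1 -> log_len=6
Op 9: append 1 -> log_len=7
Op 10: append 3 -> log_len=10
Op 11: F0 acks idx 3 -> match: F0=3 F1=3; commitIndex=3
Op 12: F1 acks idx 9 -> match: F0=3 F1=9; commitIndex=9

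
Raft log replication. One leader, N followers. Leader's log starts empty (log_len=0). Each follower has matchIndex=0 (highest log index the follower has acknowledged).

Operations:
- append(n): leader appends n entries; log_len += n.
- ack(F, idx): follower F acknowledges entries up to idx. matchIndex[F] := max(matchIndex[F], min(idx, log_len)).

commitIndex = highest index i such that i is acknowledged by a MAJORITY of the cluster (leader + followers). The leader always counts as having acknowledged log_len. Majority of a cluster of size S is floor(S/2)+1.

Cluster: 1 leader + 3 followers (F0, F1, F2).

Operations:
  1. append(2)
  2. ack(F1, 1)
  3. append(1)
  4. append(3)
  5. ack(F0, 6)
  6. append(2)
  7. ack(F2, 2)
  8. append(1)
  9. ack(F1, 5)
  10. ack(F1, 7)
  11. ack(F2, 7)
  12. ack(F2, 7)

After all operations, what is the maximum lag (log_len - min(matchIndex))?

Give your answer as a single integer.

Op 1: append 2 -> log_len=2
Op 2: F1 acks idx 1 -> match: F0=0 F1=1 F2=0; commitIndex=0
Op 3: append 1 -> log_len=3
Op 4: append 3 -> log_len=6
Op 5: F0 acks idx 6 -> match: F0=6 F1=1 F2=0; commitIndex=1
Op 6: append 2 -> log_len=8
Op 7: F2 acks idx 2 -> match: F0=6 F1=1 F2=2; commitIndex=2
Op 8: append 1 -> log_len=9
Op 9: F1 acks idx 5 -> match: F0=6 F1=5 F2=2; commitIndex=5
Op 10: F1 acks idx 7 -> match: F0=6 F1=7 F2=2; commitIndex=6
Op 11: F2 acks idx 7 -> match: F0=6 F1=7 F2=7; commitIndex=7
Op 12: F2 acks idx 7 -> match: F0=6 F1=7 F2=7; commitIndex=7

Answer: 3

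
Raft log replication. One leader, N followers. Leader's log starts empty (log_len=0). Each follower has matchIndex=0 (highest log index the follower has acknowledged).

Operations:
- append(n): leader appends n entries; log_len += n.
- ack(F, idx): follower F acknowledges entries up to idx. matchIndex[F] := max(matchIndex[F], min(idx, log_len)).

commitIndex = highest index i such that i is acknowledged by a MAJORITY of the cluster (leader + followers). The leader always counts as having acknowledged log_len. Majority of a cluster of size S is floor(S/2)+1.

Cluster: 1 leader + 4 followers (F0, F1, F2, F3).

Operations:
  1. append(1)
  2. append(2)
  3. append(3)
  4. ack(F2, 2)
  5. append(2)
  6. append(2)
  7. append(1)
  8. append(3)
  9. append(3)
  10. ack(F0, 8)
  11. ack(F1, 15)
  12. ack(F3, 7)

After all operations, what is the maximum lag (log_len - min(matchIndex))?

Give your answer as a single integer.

Answer: 15

Derivation:
Op 1: append 1 -> log_len=1
Op 2: append 2 -> log_len=3
Op 3: append 3 -> log_len=6
Op 4: F2 acks idx 2 -> match: F0=0 F1=0 F2=2 F3=0; commitIndex=0
Op 5: append 2 -> log_len=8
Op 6: append 2 -> log_len=10
Op 7: append 1 -> log_len=11
Op 8: append 3 -> log_len=14
Op 9: append 3 -> log_len=17
Op 10: F0 acks idx 8 -> match: F0=8 F1=0 F2=2 F3=0; commitIndex=2
Op 11: F1 acks idx 15 -> match: F0=8 F1=15 F2=2 F3=0; commitIndex=8
Op 12: F3 acks idx 7 -> match: F0=8 F1=15 F2=2 F3=7; commitIndex=8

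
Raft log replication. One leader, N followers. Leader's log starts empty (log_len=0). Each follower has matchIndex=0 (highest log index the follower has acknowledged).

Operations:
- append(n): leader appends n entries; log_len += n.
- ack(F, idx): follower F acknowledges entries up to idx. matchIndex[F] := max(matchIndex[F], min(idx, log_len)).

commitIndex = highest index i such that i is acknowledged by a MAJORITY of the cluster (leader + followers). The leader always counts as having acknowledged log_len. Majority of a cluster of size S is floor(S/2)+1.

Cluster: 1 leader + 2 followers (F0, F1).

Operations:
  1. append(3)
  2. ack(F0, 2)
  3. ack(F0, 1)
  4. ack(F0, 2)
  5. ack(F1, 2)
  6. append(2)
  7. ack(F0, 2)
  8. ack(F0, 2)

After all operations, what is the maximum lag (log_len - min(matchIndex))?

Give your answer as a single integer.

Answer: 3

Derivation:
Op 1: append 3 -> log_len=3
Op 2: F0 acks idx 2 -> match: F0=2 F1=0; commitIndex=2
Op 3: F0 acks idx 1 -> match: F0=2 F1=0; commitIndex=2
Op 4: F0 acks idx 2 -> match: F0=2 F1=0; commitIndex=2
Op 5: F1 acks idx 2 -> match: F0=2 F1=2; commitIndex=2
Op 6: append 2 -> log_len=5
Op 7: F0 acks idx 2 -> match: F0=2 F1=2; commitIndex=2
Op 8: F0 acks idx 2 -> match: F0=2 F1=2; commitIndex=2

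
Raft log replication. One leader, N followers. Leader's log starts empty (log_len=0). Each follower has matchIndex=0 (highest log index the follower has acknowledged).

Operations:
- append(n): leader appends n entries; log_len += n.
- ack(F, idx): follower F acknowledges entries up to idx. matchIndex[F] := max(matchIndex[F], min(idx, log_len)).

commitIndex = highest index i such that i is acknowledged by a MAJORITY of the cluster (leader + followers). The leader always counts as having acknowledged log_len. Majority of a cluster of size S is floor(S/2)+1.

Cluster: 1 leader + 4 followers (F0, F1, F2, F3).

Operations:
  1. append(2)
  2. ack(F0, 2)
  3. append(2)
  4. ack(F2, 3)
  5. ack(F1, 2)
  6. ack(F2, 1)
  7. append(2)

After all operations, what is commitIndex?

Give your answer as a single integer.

Op 1: append 2 -> log_len=2
Op 2: F0 acks idx 2 -> match: F0=2 F1=0 F2=0 F3=0; commitIndex=0
Op 3: append 2 -> log_len=4
Op 4: F2 acks idx 3 -> match: F0=2 F1=0 F2=3 F3=0; commitIndex=2
Op 5: F1 acks idx 2 -> match: F0=2 F1=2 F2=3 F3=0; commitIndex=2
Op 6: F2 acks idx 1 -> match: F0=2 F1=2 F2=3 F3=0; commitIndex=2
Op 7: append 2 -> log_len=6

Answer: 2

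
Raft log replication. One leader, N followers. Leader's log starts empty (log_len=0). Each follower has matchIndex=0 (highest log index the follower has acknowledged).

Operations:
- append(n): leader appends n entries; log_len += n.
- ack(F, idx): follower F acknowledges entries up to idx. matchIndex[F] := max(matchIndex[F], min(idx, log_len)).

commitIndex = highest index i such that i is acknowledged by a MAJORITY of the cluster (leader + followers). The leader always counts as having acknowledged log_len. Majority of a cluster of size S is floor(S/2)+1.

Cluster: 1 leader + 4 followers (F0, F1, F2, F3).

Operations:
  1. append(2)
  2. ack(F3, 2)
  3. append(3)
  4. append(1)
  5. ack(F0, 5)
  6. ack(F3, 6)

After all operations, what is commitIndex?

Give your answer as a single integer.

Op 1: append 2 -> log_len=2
Op 2: F3 acks idx 2 -> match: F0=0 F1=0 F2=0 F3=2; commitIndex=0
Op 3: append 3 -> log_len=5
Op 4: append 1 -> log_len=6
Op 5: F0 acks idx 5 -> match: F0=5 F1=0 F2=0 F3=2; commitIndex=2
Op 6: F3 acks idx 6 -> match: F0=5 F1=0 F2=0 F3=6; commitIndex=5

Answer: 5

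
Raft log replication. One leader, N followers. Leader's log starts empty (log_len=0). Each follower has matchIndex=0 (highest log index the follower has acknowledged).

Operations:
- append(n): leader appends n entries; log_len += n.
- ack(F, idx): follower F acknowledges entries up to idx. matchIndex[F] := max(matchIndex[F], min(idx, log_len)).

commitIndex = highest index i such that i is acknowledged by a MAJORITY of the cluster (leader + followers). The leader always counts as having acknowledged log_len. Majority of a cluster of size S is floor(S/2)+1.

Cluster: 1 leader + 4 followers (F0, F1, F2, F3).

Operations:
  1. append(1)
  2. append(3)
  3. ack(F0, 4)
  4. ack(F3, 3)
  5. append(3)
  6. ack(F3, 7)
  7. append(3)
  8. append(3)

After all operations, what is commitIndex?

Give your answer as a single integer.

Answer: 4

Derivation:
Op 1: append 1 -> log_len=1
Op 2: append 3 -> log_len=4
Op 3: F0 acks idx 4 -> match: F0=4 F1=0 F2=0 F3=0; commitIndex=0
Op 4: F3 acks idx 3 -> match: F0=4 F1=0 F2=0 F3=3; commitIndex=3
Op 5: append 3 -> log_len=7
Op 6: F3 acks idx 7 -> match: F0=4 F1=0 F2=0 F3=7; commitIndex=4
Op 7: append 3 -> log_len=10
Op 8: append 3 -> log_len=13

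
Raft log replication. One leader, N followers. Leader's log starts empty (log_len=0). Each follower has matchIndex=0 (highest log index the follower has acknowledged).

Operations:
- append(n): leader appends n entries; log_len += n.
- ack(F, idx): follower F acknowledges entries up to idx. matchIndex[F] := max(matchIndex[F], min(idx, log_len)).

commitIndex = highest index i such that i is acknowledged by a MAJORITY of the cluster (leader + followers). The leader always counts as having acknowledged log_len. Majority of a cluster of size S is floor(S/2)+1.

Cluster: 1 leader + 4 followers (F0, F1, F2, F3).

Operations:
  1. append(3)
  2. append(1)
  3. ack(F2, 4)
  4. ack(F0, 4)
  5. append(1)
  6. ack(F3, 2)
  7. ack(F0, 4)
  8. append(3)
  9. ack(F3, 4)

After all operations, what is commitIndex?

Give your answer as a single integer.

Op 1: append 3 -> log_len=3
Op 2: append 1 -> log_len=4
Op 3: F2 acks idx 4 -> match: F0=0 F1=0 F2=4 F3=0; commitIndex=0
Op 4: F0 acks idx 4 -> match: F0=4 F1=0 F2=4 F3=0; commitIndex=4
Op 5: append 1 -> log_len=5
Op 6: F3 acks idx 2 -> match: F0=4 F1=0 F2=4 F3=2; commitIndex=4
Op 7: F0 acks idx 4 -> match: F0=4 F1=0 F2=4 F3=2; commitIndex=4
Op 8: append 3 -> log_len=8
Op 9: F3 acks idx 4 -> match: F0=4 F1=0 F2=4 F3=4; commitIndex=4

Answer: 4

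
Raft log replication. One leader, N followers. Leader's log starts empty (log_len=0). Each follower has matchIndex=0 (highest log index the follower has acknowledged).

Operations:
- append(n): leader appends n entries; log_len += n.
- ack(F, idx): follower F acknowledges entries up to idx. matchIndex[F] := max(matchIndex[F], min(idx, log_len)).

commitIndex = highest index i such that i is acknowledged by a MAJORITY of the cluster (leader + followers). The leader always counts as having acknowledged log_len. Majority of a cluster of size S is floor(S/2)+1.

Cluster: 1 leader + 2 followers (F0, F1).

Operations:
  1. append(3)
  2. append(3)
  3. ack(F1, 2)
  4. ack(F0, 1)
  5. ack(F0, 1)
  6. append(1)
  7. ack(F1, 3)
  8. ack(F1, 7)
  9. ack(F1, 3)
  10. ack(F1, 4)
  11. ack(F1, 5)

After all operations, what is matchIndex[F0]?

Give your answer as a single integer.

Op 1: append 3 -> log_len=3
Op 2: append 3 -> log_len=6
Op 3: F1 acks idx 2 -> match: F0=0 F1=2; commitIndex=2
Op 4: F0 acks idx 1 -> match: F0=1 F1=2; commitIndex=2
Op 5: F0 acks idx 1 -> match: F0=1 F1=2; commitIndex=2
Op 6: append 1 -> log_len=7
Op 7: F1 acks idx 3 -> match: F0=1 F1=3; commitIndex=3
Op 8: F1 acks idx 7 -> match: F0=1 F1=7; commitIndex=7
Op 9: F1 acks idx 3 -> match: F0=1 F1=7; commitIndex=7
Op 10: F1 acks idx 4 -> match: F0=1 F1=7; commitIndex=7
Op 11: F1 acks idx 5 -> match: F0=1 F1=7; commitIndex=7

Answer: 1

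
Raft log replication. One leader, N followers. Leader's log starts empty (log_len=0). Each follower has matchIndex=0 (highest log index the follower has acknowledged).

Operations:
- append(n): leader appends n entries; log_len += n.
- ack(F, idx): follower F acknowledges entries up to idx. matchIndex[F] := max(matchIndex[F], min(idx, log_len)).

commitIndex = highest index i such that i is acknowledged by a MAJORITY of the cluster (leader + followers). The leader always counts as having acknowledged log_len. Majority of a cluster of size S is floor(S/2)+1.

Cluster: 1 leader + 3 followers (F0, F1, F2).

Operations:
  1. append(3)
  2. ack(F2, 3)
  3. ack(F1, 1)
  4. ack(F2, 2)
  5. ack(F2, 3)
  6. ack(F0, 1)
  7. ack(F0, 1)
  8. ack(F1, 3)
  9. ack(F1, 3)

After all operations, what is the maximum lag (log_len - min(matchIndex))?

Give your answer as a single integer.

Answer: 2

Derivation:
Op 1: append 3 -> log_len=3
Op 2: F2 acks idx 3 -> match: F0=0 F1=0 F2=3; commitIndex=0
Op 3: F1 acks idx 1 -> match: F0=0 F1=1 F2=3; commitIndex=1
Op 4: F2 acks idx 2 -> match: F0=0 F1=1 F2=3; commitIndex=1
Op 5: F2 acks idx 3 -> match: F0=0 F1=1 F2=3; commitIndex=1
Op 6: F0 acks idx 1 -> match: F0=1 F1=1 F2=3; commitIndex=1
Op 7: F0 acks idx 1 -> match: F0=1 F1=1 F2=3; commitIndex=1
Op 8: F1 acks idx 3 -> match: F0=1 F1=3 F2=3; commitIndex=3
Op 9: F1 acks idx 3 -> match: F0=1 F1=3 F2=3; commitIndex=3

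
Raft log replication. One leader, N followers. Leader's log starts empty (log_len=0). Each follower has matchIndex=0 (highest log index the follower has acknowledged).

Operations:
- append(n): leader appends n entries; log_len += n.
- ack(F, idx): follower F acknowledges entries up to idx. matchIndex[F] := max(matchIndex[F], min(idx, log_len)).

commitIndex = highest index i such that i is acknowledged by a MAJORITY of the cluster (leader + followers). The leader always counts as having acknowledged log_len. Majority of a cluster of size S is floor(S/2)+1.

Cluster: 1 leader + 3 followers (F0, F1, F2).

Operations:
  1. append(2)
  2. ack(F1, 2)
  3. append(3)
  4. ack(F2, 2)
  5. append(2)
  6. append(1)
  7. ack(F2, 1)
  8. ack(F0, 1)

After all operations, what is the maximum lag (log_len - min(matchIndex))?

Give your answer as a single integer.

Answer: 7

Derivation:
Op 1: append 2 -> log_len=2
Op 2: F1 acks idx 2 -> match: F0=0 F1=2 F2=0; commitIndex=0
Op 3: append 3 -> log_len=5
Op 4: F2 acks idx 2 -> match: F0=0 F1=2 F2=2; commitIndex=2
Op 5: append 2 -> log_len=7
Op 6: append 1 -> log_len=8
Op 7: F2 acks idx 1 -> match: F0=0 F1=2 F2=2; commitIndex=2
Op 8: F0 acks idx 1 -> match: F0=1 F1=2 F2=2; commitIndex=2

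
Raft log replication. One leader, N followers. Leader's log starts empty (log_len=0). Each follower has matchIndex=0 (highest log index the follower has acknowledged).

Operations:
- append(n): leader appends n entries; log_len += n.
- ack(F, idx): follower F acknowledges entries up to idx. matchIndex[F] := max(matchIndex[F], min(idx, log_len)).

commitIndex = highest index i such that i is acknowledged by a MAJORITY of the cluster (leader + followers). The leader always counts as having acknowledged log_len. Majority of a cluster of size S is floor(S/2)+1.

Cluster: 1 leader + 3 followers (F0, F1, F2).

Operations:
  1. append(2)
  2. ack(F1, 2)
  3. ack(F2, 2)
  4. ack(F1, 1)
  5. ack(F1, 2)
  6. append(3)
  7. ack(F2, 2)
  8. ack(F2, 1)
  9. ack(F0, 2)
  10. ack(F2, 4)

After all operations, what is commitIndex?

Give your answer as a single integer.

Op 1: append 2 -> log_len=2
Op 2: F1 acks idx 2 -> match: F0=0 F1=2 F2=0; commitIndex=0
Op 3: F2 acks idx 2 -> match: F0=0 F1=2 F2=2; commitIndex=2
Op 4: F1 acks idx 1 -> match: F0=0 F1=2 F2=2; commitIndex=2
Op 5: F1 acks idx 2 -> match: F0=0 F1=2 F2=2; commitIndex=2
Op 6: append 3 -> log_len=5
Op 7: F2 acks idx 2 -> match: F0=0 F1=2 F2=2; commitIndex=2
Op 8: F2 acks idx 1 -> match: F0=0 F1=2 F2=2; commitIndex=2
Op 9: F0 acks idx 2 -> match: F0=2 F1=2 F2=2; commitIndex=2
Op 10: F2 acks idx 4 -> match: F0=2 F1=2 F2=4; commitIndex=2

Answer: 2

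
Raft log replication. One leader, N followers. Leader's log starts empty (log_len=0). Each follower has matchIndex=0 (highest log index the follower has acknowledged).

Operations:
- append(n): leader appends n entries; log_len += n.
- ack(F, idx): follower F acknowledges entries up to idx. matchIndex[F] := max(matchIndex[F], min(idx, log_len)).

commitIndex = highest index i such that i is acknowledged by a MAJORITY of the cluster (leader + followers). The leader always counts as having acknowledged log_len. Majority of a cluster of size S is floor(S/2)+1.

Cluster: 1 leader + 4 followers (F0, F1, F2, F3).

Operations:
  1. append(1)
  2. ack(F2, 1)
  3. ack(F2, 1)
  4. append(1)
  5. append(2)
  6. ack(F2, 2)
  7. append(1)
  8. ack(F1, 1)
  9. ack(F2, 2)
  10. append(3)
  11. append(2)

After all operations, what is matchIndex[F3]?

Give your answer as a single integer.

Op 1: append 1 -> log_len=1
Op 2: F2 acks idx 1 -> match: F0=0 F1=0 F2=1 F3=0; commitIndex=0
Op 3: F2 acks idx 1 -> match: F0=0 F1=0 F2=1 F3=0; commitIndex=0
Op 4: append 1 -> log_len=2
Op 5: append 2 -> log_len=4
Op 6: F2 acks idx 2 -> match: F0=0 F1=0 F2=2 F3=0; commitIndex=0
Op 7: append 1 -> log_len=5
Op 8: F1 acks idx 1 -> match: F0=0 F1=1 F2=2 F3=0; commitIndex=1
Op 9: F2 acks idx 2 -> match: F0=0 F1=1 F2=2 F3=0; commitIndex=1
Op 10: append 3 -> log_len=8
Op 11: append 2 -> log_len=10

Answer: 0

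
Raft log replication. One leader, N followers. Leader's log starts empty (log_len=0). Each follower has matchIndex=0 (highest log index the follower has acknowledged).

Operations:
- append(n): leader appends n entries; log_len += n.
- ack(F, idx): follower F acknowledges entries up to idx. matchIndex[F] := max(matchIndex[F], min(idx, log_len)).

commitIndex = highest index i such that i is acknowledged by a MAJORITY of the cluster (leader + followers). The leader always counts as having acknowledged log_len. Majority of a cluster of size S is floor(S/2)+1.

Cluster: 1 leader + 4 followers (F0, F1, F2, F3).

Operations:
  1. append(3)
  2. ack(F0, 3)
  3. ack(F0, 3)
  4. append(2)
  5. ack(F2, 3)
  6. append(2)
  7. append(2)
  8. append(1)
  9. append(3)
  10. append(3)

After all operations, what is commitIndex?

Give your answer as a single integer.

Answer: 3

Derivation:
Op 1: append 3 -> log_len=3
Op 2: F0 acks idx 3 -> match: F0=3 F1=0 F2=0 F3=0; commitIndex=0
Op 3: F0 acks idx 3 -> match: F0=3 F1=0 F2=0 F3=0; commitIndex=0
Op 4: append 2 -> log_len=5
Op 5: F2 acks idx 3 -> match: F0=3 F1=0 F2=3 F3=0; commitIndex=3
Op 6: append 2 -> log_len=7
Op 7: append 2 -> log_len=9
Op 8: append 1 -> log_len=10
Op 9: append 3 -> log_len=13
Op 10: append 3 -> log_len=16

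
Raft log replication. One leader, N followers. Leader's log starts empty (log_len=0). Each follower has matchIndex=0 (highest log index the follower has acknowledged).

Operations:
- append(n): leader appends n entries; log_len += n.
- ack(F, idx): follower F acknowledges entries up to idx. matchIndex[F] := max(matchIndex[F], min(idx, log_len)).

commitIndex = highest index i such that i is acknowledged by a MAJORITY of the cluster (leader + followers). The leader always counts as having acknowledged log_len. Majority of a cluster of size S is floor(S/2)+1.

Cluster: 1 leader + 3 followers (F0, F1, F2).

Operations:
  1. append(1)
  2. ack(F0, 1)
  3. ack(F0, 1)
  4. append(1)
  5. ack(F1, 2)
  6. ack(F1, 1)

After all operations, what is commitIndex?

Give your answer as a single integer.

Op 1: append 1 -> log_len=1
Op 2: F0 acks idx 1 -> match: F0=1 F1=0 F2=0; commitIndex=0
Op 3: F0 acks idx 1 -> match: F0=1 F1=0 F2=0; commitIndex=0
Op 4: append 1 -> log_len=2
Op 5: F1 acks idx 2 -> match: F0=1 F1=2 F2=0; commitIndex=1
Op 6: F1 acks idx 1 -> match: F0=1 F1=2 F2=0; commitIndex=1

Answer: 1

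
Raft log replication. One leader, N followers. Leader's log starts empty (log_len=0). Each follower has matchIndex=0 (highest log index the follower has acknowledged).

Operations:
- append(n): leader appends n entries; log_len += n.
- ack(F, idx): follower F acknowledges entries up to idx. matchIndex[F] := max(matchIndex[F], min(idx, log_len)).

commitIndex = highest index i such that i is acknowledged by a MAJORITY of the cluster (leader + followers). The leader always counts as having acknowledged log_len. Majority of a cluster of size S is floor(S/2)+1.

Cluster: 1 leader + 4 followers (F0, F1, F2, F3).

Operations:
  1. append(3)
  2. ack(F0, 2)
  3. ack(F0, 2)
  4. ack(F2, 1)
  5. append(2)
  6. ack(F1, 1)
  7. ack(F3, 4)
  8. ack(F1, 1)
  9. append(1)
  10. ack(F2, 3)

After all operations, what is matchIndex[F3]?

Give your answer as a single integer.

Op 1: append 3 -> log_len=3
Op 2: F0 acks idx 2 -> match: F0=2 F1=0 F2=0 F3=0; commitIndex=0
Op 3: F0 acks idx 2 -> match: F0=2 F1=0 F2=0 F3=0; commitIndex=0
Op 4: F2 acks idx 1 -> match: F0=2 F1=0 F2=1 F3=0; commitIndex=1
Op 5: append 2 -> log_len=5
Op 6: F1 acks idx 1 -> match: F0=2 F1=1 F2=1 F3=0; commitIndex=1
Op 7: F3 acks idx 4 -> match: F0=2 F1=1 F2=1 F3=4; commitIndex=2
Op 8: F1 acks idx 1 -> match: F0=2 F1=1 F2=1 F3=4; commitIndex=2
Op 9: append 1 -> log_len=6
Op 10: F2 acks idx 3 -> match: F0=2 F1=1 F2=3 F3=4; commitIndex=3

Answer: 4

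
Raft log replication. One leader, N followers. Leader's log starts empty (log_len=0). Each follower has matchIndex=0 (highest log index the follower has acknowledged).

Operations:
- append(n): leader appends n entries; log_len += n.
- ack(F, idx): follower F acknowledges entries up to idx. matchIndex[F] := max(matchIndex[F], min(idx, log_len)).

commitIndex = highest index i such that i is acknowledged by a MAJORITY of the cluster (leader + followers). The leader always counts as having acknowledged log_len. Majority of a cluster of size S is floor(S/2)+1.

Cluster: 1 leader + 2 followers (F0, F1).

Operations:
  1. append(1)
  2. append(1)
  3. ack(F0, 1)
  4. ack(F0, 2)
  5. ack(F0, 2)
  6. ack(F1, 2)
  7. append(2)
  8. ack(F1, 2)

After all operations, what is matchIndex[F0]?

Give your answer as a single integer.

Answer: 2

Derivation:
Op 1: append 1 -> log_len=1
Op 2: append 1 -> log_len=2
Op 3: F0 acks idx 1 -> match: F0=1 F1=0; commitIndex=1
Op 4: F0 acks idx 2 -> match: F0=2 F1=0; commitIndex=2
Op 5: F0 acks idx 2 -> match: F0=2 F1=0; commitIndex=2
Op 6: F1 acks idx 2 -> match: F0=2 F1=2; commitIndex=2
Op 7: append 2 -> log_len=4
Op 8: F1 acks idx 2 -> match: F0=2 F1=2; commitIndex=2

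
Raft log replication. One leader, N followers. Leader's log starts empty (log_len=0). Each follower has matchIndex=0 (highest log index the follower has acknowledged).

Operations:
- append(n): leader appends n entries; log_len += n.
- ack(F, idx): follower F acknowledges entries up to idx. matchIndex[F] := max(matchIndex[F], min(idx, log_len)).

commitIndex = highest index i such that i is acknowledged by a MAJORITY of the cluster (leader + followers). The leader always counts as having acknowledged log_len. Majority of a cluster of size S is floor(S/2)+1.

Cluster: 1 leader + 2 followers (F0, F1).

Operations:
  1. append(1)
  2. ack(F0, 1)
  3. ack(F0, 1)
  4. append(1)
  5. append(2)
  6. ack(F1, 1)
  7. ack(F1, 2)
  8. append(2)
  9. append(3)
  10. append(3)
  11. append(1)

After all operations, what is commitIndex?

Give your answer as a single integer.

Answer: 2

Derivation:
Op 1: append 1 -> log_len=1
Op 2: F0 acks idx 1 -> match: F0=1 F1=0; commitIndex=1
Op 3: F0 acks idx 1 -> match: F0=1 F1=0; commitIndex=1
Op 4: append 1 -> log_len=2
Op 5: append 2 -> log_len=4
Op 6: F1 acks idx 1 -> match: F0=1 F1=1; commitIndex=1
Op 7: F1 acks idx 2 -> match: F0=1 F1=2; commitIndex=2
Op 8: append 2 -> log_len=6
Op 9: append 3 -> log_len=9
Op 10: append 3 -> log_len=12
Op 11: append 1 -> log_len=13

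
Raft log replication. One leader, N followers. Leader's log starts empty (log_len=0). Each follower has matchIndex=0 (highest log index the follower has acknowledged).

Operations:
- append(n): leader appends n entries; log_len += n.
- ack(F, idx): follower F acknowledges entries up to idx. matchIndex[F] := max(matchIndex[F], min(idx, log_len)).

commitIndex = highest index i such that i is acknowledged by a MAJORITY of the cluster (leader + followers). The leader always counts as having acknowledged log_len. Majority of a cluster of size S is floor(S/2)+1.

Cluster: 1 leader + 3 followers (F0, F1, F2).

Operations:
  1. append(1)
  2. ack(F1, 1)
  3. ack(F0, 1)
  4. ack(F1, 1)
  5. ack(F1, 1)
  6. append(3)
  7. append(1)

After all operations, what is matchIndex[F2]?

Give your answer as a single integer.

Op 1: append 1 -> log_len=1
Op 2: F1 acks idx 1 -> match: F0=0 F1=1 F2=0; commitIndex=0
Op 3: F0 acks idx 1 -> match: F0=1 F1=1 F2=0; commitIndex=1
Op 4: F1 acks idx 1 -> match: F0=1 F1=1 F2=0; commitIndex=1
Op 5: F1 acks idx 1 -> match: F0=1 F1=1 F2=0; commitIndex=1
Op 6: append 3 -> log_len=4
Op 7: append 1 -> log_len=5

Answer: 0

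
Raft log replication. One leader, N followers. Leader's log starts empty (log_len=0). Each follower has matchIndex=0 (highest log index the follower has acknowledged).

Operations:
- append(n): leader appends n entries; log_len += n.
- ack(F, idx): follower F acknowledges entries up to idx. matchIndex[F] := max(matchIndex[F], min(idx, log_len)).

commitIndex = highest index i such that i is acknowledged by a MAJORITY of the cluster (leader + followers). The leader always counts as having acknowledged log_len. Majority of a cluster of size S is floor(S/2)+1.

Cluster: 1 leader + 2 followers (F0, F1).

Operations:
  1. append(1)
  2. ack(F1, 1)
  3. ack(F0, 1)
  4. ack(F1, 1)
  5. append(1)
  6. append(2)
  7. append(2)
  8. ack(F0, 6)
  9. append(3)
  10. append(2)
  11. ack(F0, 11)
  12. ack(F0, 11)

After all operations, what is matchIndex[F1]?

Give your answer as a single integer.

Op 1: append 1 -> log_len=1
Op 2: F1 acks idx 1 -> match: F0=0 F1=1; commitIndex=1
Op 3: F0 acks idx 1 -> match: F0=1 F1=1; commitIndex=1
Op 4: F1 acks idx 1 -> match: F0=1 F1=1; commitIndex=1
Op 5: append 1 -> log_len=2
Op 6: append 2 -> log_len=4
Op 7: append 2 -> log_len=6
Op 8: F0 acks idx 6 -> match: F0=6 F1=1; commitIndex=6
Op 9: append 3 -> log_len=9
Op 10: append 2 -> log_len=11
Op 11: F0 acks idx 11 -> match: F0=11 F1=1; commitIndex=11
Op 12: F0 acks idx 11 -> match: F0=11 F1=1; commitIndex=11

Answer: 1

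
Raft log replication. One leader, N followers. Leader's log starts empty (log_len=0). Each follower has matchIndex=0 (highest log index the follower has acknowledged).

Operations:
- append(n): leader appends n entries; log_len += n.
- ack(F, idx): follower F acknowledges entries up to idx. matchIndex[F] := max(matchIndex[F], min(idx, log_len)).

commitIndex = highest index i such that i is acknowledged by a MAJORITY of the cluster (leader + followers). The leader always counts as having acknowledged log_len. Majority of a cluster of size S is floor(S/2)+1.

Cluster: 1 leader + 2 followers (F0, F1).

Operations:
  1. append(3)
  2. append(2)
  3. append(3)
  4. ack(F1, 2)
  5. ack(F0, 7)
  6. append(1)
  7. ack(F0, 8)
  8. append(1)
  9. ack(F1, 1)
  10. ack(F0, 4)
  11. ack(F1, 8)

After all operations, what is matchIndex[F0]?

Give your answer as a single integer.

Op 1: append 3 -> log_len=3
Op 2: append 2 -> log_len=5
Op 3: append 3 -> log_len=8
Op 4: F1 acks idx 2 -> match: F0=0 F1=2; commitIndex=2
Op 5: F0 acks idx 7 -> match: F0=7 F1=2; commitIndex=7
Op 6: append 1 -> log_len=9
Op 7: F0 acks idx 8 -> match: F0=8 F1=2; commitIndex=8
Op 8: append 1 -> log_len=10
Op 9: F1 acks idx 1 -> match: F0=8 F1=2; commitIndex=8
Op 10: F0 acks idx 4 -> match: F0=8 F1=2; commitIndex=8
Op 11: F1 acks idx 8 -> match: F0=8 F1=8; commitIndex=8

Answer: 8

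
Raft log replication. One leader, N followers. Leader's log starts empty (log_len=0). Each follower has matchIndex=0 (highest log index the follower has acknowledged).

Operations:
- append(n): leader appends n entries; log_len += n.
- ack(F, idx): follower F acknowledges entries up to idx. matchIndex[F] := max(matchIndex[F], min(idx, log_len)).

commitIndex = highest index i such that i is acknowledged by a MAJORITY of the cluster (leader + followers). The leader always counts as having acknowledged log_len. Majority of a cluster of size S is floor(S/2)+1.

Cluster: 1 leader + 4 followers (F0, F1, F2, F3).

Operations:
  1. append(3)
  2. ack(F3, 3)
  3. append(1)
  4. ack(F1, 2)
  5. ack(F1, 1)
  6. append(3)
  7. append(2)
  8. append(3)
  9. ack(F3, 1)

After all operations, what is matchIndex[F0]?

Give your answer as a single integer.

Op 1: append 3 -> log_len=3
Op 2: F3 acks idx 3 -> match: F0=0 F1=0 F2=0 F3=3; commitIndex=0
Op 3: append 1 -> log_len=4
Op 4: F1 acks idx 2 -> match: F0=0 F1=2 F2=0 F3=3; commitIndex=2
Op 5: F1 acks idx 1 -> match: F0=0 F1=2 F2=0 F3=3; commitIndex=2
Op 6: append 3 -> log_len=7
Op 7: append 2 -> log_len=9
Op 8: append 3 -> log_len=12
Op 9: F3 acks idx 1 -> match: F0=0 F1=2 F2=0 F3=3; commitIndex=2

Answer: 0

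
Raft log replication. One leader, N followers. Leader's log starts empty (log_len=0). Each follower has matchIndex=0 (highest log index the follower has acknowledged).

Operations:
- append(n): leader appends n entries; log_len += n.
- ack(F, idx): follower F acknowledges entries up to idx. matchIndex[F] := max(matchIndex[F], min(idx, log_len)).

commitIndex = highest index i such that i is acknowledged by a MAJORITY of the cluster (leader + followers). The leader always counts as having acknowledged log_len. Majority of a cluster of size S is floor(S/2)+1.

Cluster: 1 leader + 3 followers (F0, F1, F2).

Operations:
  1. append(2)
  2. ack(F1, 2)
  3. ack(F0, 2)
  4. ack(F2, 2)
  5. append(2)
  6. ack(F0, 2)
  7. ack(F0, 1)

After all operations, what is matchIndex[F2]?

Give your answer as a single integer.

Op 1: append 2 -> log_len=2
Op 2: F1 acks idx 2 -> match: F0=0 F1=2 F2=0; commitIndex=0
Op 3: F0 acks idx 2 -> match: F0=2 F1=2 F2=0; commitIndex=2
Op 4: F2 acks idx 2 -> match: F0=2 F1=2 F2=2; commitIndex=2
Op 5: append 2 -> log_len=4
Op 6: F0 acks idx 2 -> match: F0=2 F1=2 F2=2; commitIndex=2
Op 7: F0 acks idx 1 -> match: F0=2 F1=2 F2=2; commitIndex=2

Answer: 2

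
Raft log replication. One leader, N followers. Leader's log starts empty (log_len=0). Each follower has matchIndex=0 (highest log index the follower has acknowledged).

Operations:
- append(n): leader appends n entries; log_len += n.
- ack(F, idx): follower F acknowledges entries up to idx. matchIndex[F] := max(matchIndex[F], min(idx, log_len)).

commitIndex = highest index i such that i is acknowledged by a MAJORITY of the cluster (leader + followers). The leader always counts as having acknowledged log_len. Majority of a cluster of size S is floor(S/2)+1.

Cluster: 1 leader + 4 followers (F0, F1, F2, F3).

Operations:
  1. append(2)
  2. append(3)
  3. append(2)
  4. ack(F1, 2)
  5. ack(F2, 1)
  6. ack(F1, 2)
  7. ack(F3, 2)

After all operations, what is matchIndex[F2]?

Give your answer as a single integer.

Op 1: append 2 -> log_len=2
Op 2: append 3 -> log_len=5
Op 3: append 2 -> log_len=7
Op 4: F1 acks idx 2 -> match: F0=0 F1=2 F2=0 F3=0; commitIndex=0
Op 5: F2 acks idx 1 -> match: F0=0 F1=2 F2=1 F3=0; commitIndex=1
Op 6: F1 acks idx 2 -> match: F0=0 F1=2 F2=1 F3=0; commitIndex=1
Op 7: F3 acks idx 2 -> match: F0=0 F1=2 F2=1 F3=2; commitIndex=2

Answer: 1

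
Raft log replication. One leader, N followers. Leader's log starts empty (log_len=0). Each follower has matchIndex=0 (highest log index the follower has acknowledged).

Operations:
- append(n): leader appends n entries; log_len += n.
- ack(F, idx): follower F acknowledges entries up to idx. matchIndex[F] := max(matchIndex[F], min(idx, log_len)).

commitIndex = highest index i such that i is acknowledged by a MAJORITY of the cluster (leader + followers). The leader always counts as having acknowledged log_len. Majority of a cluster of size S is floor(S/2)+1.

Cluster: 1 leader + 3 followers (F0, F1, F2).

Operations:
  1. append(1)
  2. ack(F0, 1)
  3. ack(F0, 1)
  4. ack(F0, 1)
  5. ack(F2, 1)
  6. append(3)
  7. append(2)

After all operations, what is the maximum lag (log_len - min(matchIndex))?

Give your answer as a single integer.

Answer: 6

Derivation:
Op 1: append 1 -> log_len=1
Op 2: F0 acks idx 1 -> match: F0=1 F1=0 F2=0; commitIndex=0
Op 3: F0 acks idx 1 -> match: F0=1 F1=0 F2=0; commitIndex=0
Op 4: F0 acks idx 1 -> match: F0=1 F1=0 F2=0; commitIndex=0
Op 5: F2 acks idx 1 -> match: F0=1 F1=0 F2=1; commitIndex=1
Op 6: append 3 -> log_len=4
Op 7: append 2 -> log_len=6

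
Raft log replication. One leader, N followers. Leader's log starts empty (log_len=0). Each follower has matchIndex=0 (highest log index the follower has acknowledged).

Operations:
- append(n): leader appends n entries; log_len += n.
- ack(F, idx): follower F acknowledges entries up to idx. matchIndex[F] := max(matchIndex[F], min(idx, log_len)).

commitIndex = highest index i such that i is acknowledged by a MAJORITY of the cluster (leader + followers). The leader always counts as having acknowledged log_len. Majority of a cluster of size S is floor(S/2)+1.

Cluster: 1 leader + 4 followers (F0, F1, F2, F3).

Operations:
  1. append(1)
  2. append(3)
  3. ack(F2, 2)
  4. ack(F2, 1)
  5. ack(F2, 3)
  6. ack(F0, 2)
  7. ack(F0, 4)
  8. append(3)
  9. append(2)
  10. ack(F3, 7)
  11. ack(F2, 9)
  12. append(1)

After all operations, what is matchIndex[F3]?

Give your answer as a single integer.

Answer: 7

Derivation:
Op 1: append 1 -> log_len=1
Op 2: append 3 -> log_len=4
Op 3: F2 acks idx 2 -> match: F0=0 F1=0 F2=2 F3=0; commitIndex=0
Op 4: F2 acks idx 1 -> match: F0=0 F1=0 F2=2 F3=0; commitIndex=0
Op 5: F2 acks idx 3 -> match: F0=0 F1=0 F2=3 F3=0; commitIndex=0
Op 6: F0 acks idx 2 -> match: F0=2 F1=0 F2=3 F3=0; commitIndex=2
Op 7: F0 acks idx 4 -> match: F0=4 F1=0 F2=3 F3=0; commitIndex=3
Op 8: append 3 -> log_len=7
Op 9: append 2 -> log_len=9
Op 10: F3 acks idx 7 -> match: F0=4 F1=0 F2=3 F3=7; commitIndex=4
Op 11: F2 acks idx 9 -> match: F0=4 F1=0 F2=9 F3=7; commitIndex=7
Op 12: append 1 -> log_len=10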